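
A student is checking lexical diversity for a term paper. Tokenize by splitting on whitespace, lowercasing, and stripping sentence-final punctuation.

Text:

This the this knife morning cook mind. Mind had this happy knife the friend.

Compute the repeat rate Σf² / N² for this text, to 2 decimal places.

0.13

Frequencies: this:3, the:2, knife:2, mind:2, morning:1, cook:1, had:1, happy:1, friend:1
Σf² = 26; N² = 196
Repeat rate = 26 / 196 = 0.13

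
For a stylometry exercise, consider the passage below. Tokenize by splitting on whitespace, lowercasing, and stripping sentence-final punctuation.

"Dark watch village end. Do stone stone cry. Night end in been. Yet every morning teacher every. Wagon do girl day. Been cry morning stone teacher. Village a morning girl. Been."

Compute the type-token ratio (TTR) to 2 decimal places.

N = 31 tokens, V = 18 types.
TTR = V / N = 18 / 31 = 0.58

0.58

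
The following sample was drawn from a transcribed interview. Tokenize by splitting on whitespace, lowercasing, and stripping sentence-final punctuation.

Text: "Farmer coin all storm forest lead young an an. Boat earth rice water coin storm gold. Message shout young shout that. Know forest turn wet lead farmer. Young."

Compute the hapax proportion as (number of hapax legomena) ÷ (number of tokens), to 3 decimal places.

Frequencies: young:3, farmer:2, coin:2, storm:2, forest:2, lead:2, an:2, shout:2, all:1, boat:1, earth:1, rice:1, water:1, gold:1, message:1, that:1, know:1, turn:1, wet:1
Hapax count = 11; token count = 28.
Ratio = 11 / 28 = 0.393

0.393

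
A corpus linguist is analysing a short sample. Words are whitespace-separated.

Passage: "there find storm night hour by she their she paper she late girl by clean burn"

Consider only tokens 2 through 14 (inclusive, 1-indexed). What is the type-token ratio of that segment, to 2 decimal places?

Segment tokens 2–14: find, storm, night, hour, by, she, their, she, paper, she, late, girl, by
Segment N = 13, segment V = 10.
TTR = 10 / 13 = 0.77

0.77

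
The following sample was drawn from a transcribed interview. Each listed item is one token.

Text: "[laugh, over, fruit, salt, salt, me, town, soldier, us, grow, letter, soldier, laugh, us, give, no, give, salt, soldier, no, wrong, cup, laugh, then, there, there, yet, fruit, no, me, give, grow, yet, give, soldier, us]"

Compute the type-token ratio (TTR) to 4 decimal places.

N = 36 tokens, V = 17 types.
TTR = V / N = 17 / 36 = 0.4722

0.4722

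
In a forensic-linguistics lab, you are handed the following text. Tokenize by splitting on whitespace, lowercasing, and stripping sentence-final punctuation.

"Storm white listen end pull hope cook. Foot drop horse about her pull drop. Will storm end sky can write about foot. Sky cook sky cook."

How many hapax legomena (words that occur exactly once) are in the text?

8

Frequencies: cook:3, sky:3, storm:2, end:2, pull:2, foot:2, drop:2, about:2, white:1, listen:1, hope:1, horse:1, her:1, will:1, can:1, write:1
Hapax (freq=1): can, her, hope, horse, listen, white, will, write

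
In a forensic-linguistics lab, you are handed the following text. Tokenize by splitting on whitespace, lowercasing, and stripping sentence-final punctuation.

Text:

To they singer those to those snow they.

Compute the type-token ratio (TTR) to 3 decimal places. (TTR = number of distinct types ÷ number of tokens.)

0.625

N = 8 tokens, V = 5 types.
TTR = V / N = 5 / 8 = 0.625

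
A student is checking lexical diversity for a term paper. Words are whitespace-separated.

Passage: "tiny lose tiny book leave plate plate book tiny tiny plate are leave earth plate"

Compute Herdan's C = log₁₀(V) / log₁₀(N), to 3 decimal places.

N = 15, V = 7.
log₁₀(V) = 0.845098, log₁₀(N) = 1.176091
C = 0.845098 / 1.176091 = 0.719

0.719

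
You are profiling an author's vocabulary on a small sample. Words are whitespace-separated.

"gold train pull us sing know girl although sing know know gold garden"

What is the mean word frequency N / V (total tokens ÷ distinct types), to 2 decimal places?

N = 13 tokens, V = 9 types.
Mean frequency = N / V = 13 / 9 = 1.44

1.44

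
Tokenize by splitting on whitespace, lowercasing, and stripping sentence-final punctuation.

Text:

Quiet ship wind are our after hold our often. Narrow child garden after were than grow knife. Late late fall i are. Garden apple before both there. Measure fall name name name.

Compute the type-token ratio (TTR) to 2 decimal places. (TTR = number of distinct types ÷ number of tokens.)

N = 32 tokens, V = 24 types.
TTR = V / N = 24 / 32 = 0.75

0.75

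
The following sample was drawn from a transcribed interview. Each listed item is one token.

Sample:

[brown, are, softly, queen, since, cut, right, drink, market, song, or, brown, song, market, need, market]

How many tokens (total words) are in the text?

16

Tokens: brown, are, softly, queen, since, cut, right, drink, market, song, or, brown, song, market, need, market
N = 16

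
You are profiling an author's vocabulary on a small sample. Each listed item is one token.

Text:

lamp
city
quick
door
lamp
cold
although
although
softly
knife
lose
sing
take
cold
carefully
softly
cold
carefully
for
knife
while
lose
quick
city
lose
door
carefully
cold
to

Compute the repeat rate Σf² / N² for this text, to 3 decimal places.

0.080

Frequencies: cold:4, lose:3, carefully:3, lamp:2, city:2, quick:2, door:2, although:2, softly:2, knife:2, sing:1, take:1, for:1, while:1, to:1
Σf² = 67; N² = 841
Repeat rate = 67 / 841 = 0.080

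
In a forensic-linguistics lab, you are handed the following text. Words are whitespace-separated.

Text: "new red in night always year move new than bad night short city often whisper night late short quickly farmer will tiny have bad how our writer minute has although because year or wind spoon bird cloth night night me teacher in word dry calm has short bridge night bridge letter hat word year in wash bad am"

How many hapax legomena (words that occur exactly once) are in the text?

Frequencies: night:6, in:3, year:3, bad:3, short:3, new:2, has:2, word:2, bridge:2, red:1, always:1, move:1, than:1, city:1, often:1, whisper:1, late:1, quickly:1, farmer:1, will:1, … (21 more, each freq 1)
Hapax (freq=1): although, always, am, because, bird, calm, city, cloth, dry, farmer, hat, have, how, late, letter, me, minute, move, often, or, our, quickly, red, spoon, teacher, than, tiny, wash, whisper, will, wind, writer

32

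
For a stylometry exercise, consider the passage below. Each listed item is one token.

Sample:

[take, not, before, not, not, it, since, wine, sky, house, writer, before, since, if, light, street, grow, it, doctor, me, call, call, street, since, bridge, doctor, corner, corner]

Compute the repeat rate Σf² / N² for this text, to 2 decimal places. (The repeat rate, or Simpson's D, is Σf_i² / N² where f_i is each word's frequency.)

0.07

Frequencies: not:3, since:3, before:2, it:2, street:2, doctor:2, call:2, corner:2, take:1, wine:1, sky:1, house:1, writer:1, if:1, light:1, grow:1, me:1, bridge:1
Σf² = 52; N² = 784
Repeat rate = 52 / 784 = 0.07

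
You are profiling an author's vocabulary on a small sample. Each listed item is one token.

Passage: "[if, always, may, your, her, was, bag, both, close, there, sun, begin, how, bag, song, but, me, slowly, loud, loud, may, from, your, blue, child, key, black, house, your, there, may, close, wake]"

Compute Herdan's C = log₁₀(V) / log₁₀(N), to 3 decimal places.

0.921

N = 33, V = 25.
log₁₀(V) = 1.397940, log₁₀(N) = 1.518514
C = 1.397940 / 1.518514 = 0.921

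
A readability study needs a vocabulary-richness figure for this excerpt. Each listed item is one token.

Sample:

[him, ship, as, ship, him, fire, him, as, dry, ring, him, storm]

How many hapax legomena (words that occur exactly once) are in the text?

4

Frequencies: him:4, ship:2, as:2, fire:1, dry:1, ring:1, storm:1
Hapax (freq=1): dry, fire, ring, storm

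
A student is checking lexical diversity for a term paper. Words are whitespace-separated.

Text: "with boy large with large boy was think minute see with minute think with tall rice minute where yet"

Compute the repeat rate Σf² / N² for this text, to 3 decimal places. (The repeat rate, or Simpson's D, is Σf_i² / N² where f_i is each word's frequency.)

Frequencies: with:4, minute:3, boy:2, large:2, think:2, was:1, see:1, tall:1, rice:1, where:1, yet:1
Σf² = 43; N² = 361
Repeat rate = 43 / 361 = 0.119

0.119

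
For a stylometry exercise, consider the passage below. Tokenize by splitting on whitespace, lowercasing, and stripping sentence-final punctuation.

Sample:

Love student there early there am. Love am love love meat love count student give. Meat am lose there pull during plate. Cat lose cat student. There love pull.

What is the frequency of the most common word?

Frequencies: love:6, there:4, student:3, am:3, meat:2, lose:2, pull:2, cat:2, early:1, count:1, give:1, during:1, plate:1
Most common: 'love' with frequency 6.

6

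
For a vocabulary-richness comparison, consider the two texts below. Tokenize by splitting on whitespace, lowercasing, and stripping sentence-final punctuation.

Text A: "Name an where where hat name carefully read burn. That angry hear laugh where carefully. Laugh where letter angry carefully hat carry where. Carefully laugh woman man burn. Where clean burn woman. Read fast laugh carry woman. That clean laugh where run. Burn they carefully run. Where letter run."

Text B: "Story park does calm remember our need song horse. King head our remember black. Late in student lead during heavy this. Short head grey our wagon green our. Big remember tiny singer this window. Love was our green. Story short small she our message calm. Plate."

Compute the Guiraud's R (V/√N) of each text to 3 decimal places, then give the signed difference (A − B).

A: V=19, N=49, R=2.714
B: V=33, N=46, R=4.866
Difference = 2.714 − 4.866 = -2.152

-2.152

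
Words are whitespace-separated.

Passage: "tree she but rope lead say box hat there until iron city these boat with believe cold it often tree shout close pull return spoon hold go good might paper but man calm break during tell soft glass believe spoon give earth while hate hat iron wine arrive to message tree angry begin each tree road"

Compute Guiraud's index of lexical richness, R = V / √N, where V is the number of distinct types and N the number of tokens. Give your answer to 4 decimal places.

6.4143

N = 56, V = 48.
√N = 7.483315
R = 48 / 7.483315 = 6.4143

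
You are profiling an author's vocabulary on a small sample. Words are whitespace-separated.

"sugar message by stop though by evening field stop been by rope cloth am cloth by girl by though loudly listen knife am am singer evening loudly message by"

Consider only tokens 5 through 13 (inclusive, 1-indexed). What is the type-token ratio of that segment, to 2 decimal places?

Segment tokens 5–13: though, by, evening, field, stop, been, by, rope, cloth
Segment N = 9, segment V = 8.
TTR = 8 / 9 = 0.89

0.89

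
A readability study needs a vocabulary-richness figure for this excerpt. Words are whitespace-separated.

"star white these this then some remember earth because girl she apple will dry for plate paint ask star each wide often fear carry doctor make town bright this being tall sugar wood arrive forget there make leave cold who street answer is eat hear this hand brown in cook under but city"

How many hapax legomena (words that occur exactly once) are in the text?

Frequencies: this:3, star:2, make:2, white:1, these:1, then:1, some:1, remember:1, earth:1, because:1, girl:1, she:1, apple:1, will:1, dry:1, for:1, plate:1, paint:1, ask:1, each:1, … (29 more, each freq 1)
Hapax (freq=1): answer, apple, arrive, ask, because, being, bright, brown, but, carry, city, cold, cook, doctor, dry, each, earth, eat, fear, for, forget, girl, hand, hear, in, is, leave, often, paint, plate, remember, she, some, street, sugar, tall, then, there, these, town, under, white, who, wide, will, wood

46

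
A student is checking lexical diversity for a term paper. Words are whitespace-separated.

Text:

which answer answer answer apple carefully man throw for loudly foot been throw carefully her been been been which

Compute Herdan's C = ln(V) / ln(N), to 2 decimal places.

0.81

N = 19, V = 11.
ln(V) = 2.397895, ln(N) = 2.944439
C = 2.397895 / 2.944439 = 0.81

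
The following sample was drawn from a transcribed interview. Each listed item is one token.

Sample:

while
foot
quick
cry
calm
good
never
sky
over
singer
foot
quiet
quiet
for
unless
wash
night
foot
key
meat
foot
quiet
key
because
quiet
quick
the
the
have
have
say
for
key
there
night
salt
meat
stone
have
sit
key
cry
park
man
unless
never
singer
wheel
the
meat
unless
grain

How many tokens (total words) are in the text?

52

Tokens: while, foot, quick, cry, calm, good, never, sky, over, singer, foot, quiet, quiet, for, unless, wash, night, foot, key, meat, foot, quiet, key, because, quiet, quick, the, the, have, have, say, for, key, there, night, salt, meat, stone, have, sit, key, cry, park, man, unless, never, singer, wheel, the, meat, unless, grain
N = 52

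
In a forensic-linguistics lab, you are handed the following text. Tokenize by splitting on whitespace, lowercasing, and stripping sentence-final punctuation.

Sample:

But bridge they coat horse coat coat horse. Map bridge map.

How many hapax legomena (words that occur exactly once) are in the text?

Frequencies: coat:3, bridge:2, horse:2, map:2, but:1, they:1
Hapax (freq=1): but, they

2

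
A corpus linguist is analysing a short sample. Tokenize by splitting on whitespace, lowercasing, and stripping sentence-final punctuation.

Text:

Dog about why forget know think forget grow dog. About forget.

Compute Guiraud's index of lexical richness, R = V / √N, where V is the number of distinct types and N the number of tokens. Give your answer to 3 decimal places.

N = 11, V = 7.
√N = 3.316625
R = 7 / 3.316625 = 2.111

2.111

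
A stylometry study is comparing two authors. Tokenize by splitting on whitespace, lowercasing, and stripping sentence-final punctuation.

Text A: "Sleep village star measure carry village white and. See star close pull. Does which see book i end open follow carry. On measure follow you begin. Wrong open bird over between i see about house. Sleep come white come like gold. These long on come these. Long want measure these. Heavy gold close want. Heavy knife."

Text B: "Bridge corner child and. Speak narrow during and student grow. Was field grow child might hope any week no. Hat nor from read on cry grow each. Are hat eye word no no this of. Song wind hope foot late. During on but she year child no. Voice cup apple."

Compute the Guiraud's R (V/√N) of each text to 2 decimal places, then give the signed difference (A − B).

-0.83

A: V=34, N=56, R=4.54
B: V=38, N=50, R=5.37
Difference = 4.54 − 5.37 = -0.83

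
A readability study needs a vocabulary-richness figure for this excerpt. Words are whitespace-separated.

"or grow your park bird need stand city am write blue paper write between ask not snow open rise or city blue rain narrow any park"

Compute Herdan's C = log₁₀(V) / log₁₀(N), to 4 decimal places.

N = 26, V = 21.
log₁₀(V) = 1.322219, log₁₀(N) = 1.414973
C = 1.322219 / 1.414973 = 0.9344

0.9344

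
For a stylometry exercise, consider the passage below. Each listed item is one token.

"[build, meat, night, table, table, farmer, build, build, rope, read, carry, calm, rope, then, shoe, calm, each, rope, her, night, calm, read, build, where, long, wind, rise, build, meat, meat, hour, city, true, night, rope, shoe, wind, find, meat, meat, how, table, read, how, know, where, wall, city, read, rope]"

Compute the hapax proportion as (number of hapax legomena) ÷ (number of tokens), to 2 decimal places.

0.24

Frequencies: build:5, meat:5, rope:5, read:4, night:3, table:3, calm:3, shoe:2, where:2, wind:2, city:2, how:2, farmer:1, carry:1, then:1, each:1, her:1, long:1, rise:1, hour:1, … (4 more, each freq 1)
Hapax count = 12; token count = 50.
Ratio = 12 / 50 = 0.24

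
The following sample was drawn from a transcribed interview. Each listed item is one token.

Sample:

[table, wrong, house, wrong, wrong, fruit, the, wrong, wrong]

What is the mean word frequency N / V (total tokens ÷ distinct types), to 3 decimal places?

1.800

N = 9 tokens, V = 5 types.
Mean frequency = N / V = 9 / 5 = 1.800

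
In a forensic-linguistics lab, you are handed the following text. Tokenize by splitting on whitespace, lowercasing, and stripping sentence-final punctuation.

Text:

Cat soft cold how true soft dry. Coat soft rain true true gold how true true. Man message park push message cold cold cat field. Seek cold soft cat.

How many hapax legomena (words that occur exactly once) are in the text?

Frequencies: true:5, soft:4, cold:4, cat:3, how:2, message:2, dry:1, coat:1, rain:1, gold:1, man:1, park:1, push:1, field:1, seek:1
Hapax (freq=1): coat, dry, field, gold, man, park, push, rain, seek

9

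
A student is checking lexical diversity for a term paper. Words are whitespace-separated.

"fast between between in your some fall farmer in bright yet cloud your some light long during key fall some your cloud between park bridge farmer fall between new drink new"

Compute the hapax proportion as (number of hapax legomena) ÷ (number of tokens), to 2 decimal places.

Frequencies: between:4, your:3, some:3, fall:3, in:2, farmer:2, cloud:2, new:2, fast:1, bright:1, yet:1, light:1, long:1, during:1, key:1, park:1, bridge:1, drink:1
Hapax count = 10; token count = 31.
Ratio = 10 / 31 = 0.32

0.32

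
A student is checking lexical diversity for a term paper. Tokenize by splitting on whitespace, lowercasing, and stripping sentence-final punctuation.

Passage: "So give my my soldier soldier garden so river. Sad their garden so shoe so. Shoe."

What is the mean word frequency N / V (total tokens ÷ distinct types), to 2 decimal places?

N = 16 tokens, V = 9 types.
Mean frequency = N / V = 16 / 9 = 1.78

1.78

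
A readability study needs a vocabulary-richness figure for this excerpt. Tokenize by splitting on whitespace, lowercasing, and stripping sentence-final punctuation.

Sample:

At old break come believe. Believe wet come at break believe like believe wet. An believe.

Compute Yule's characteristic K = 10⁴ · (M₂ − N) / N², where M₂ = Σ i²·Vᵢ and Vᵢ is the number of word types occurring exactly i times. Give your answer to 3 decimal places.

1093.750

Frequencies: believe:5, at:2, break:2, come:2, wet:2, old:1, like:1, an:1
N = 16. Frequency spectrum: V_1=3, V_2=4, V_5=1
M₂ = 1²·3 + 2²·4 + 5²·1 = 44
K = 10000 × (44 − 16) / 16² = 1093.750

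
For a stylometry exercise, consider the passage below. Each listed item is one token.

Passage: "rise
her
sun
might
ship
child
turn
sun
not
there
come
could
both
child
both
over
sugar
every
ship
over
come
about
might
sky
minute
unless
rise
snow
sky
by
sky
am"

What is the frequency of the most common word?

3

Frequencies: sky:3, rise:2, sun:2, might:2, ship:2, child:2, come:2, both:2, over:2, her:1, turn:1, not:1, there:1, could:1, sugar:1, every:1, about:1, minute:1, unless:1, snow:1, … (2 more, each freq 1)
Most common: 'sky' with frequency 3.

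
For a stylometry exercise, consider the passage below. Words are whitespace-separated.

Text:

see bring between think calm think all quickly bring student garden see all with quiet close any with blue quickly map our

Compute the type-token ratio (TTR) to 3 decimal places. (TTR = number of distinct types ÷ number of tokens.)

N = 22 tokens, V = 16 types.
TTR = V / N = 16 / 22 = 0.727

0.727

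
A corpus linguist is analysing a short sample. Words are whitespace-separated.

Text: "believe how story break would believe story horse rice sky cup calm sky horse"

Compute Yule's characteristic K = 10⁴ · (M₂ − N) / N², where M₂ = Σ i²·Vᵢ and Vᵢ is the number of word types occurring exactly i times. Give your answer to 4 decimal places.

408.1633

Frequencies: believe:2, story:2, horse:2, sky:2, how:1, break:1, would:1, rice:1, cup:1, calm:1
N = 14. Frequency spectrum: V_1=6, V_2=4
M₂ = 1²·6 + 2²·4 = 22
K = 10000 × (22 − 14) / 14² = 408.1633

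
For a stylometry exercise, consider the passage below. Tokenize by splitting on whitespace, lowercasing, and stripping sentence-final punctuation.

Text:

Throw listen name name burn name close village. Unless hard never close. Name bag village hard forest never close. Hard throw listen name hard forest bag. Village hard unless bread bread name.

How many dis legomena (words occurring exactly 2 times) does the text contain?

7

Frequencies: name:6, hard:5, close:3, village:3, throw:2, listen:2, unless:2, never:2, bag:2, forest:2, bread:2, burn:1
Words with frequency 2: bag, bread, forest, listen, never, throw, unless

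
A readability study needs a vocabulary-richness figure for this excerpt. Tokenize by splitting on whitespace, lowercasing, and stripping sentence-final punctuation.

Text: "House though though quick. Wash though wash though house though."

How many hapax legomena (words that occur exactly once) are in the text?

1

Frequencies: though:5, house:2, wash:2, quick:1
Hapax (freq=1): quick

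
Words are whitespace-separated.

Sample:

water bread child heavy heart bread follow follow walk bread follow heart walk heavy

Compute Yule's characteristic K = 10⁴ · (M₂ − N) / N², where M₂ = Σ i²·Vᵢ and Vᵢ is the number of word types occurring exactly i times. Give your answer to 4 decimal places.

Frequencies: bread:3, follow:3, heavy:2, heart:2, walk:2, water:1, child:1
N = 14. Frequency spectrum: V_1=2, V_2=3, V_3=2
M₂ = 1²·2 + 2²·3 + 3²·2 = 32
K = 10000 × (32 − 14) / 14² = 918.3673

918.3673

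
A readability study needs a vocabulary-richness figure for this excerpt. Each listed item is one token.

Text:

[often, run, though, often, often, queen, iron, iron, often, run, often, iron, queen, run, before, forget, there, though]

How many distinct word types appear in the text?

8

Distinct types: {before, forget, iron, often, queen, run, there, though}
V = 8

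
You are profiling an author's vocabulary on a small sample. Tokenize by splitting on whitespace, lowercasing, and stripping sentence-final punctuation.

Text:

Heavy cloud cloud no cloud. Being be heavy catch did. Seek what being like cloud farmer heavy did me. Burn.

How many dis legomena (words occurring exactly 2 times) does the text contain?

Frequencies: cloud:4, heavy:3, being:2, did:2, no:1, be:1, catch:1, seek:1, what:1, like:1, farmer:1, me:1, burn:1
Words with frequency 2: being, did

2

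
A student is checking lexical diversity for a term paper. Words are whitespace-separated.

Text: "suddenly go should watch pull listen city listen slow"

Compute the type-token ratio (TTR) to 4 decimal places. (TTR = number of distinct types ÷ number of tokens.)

0.8889

N = 9 tokens, V = 8 types.
TTR = V / N = 8 / 9 = 0.8889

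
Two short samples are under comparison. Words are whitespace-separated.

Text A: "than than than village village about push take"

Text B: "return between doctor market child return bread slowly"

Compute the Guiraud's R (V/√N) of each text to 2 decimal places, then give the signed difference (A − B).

-0.70

A: V=5, N=8, R=1.77
B: V=7, N=8, R=2.47
Difference = 1.77 − 2.47 = -0.70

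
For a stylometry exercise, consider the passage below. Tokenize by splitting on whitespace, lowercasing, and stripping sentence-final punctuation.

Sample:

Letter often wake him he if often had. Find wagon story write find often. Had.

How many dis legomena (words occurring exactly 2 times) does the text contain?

Frequencies: often:3, had:2, find:2, letter:1, wake:1, him:1, he:1, if:1, wagon:1, story:1, write:1
Words with frequency 2: find, had

2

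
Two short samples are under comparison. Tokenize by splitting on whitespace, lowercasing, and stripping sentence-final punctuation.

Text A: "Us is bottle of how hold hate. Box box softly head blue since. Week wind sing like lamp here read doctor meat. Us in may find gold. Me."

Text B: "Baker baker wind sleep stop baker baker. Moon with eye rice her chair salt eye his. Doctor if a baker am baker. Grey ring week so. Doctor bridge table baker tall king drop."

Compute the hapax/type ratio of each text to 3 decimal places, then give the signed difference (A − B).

A: hapax=24, V=26, ratio=0.923
B: hapax=22, V=25, ratio=0.880
Difference = 0.923 − 0.880 = 0.043

0.043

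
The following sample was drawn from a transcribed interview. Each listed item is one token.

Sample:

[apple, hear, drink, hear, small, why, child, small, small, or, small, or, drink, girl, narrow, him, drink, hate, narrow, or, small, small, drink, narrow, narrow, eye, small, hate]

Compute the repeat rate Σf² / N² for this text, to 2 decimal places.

Frequencies: small:7, drink:4, narrow:4, or:3, hear:2, hate:2, apple:1, why:1, child:1, girl:1, him:1, eye:1
Σf² = 104; N² = 784
Repeat rate = 104 / 784 = 0.13

0.13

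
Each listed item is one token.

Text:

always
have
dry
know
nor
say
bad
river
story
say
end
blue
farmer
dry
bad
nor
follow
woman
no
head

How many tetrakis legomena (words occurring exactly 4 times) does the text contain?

0

Frequencies: dry:2, nor:2, say:2, bad:2, always:1, have:1, know:1, river:1, story:1, end:1, blue:1, farmer:1, follow:1, woman:1, no:1, head:1
Words with frequency 4: (none)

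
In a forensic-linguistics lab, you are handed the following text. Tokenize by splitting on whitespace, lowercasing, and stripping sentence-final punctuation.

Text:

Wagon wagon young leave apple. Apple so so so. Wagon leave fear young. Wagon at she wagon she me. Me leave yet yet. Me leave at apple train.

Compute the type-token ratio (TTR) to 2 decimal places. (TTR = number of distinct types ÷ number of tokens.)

N = 28 tokens, V = 11 types.
TTR = V / N = 11 / 28 = 0.39

0.39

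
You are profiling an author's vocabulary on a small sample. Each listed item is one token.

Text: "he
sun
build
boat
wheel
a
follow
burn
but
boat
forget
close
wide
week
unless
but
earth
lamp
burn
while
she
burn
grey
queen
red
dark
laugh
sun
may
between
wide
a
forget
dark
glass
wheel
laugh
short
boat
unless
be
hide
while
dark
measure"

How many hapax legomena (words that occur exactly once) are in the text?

Frequencies: boat:3, burn:3, dark:3, sun:2, wheel:2, a:2, but:2, forget:2, wide:2, unless:2, while:2, laugh:2, he:1, build:1, follow:1, close:1, week:1, earth:1, lamp:1, she:1, … (10 more, each freq 1)
Hapax (freq=1): be, between, build, close, earth, follow, glass, grey, he, hide, lamp, may, measure, queen, red, she, short, week

18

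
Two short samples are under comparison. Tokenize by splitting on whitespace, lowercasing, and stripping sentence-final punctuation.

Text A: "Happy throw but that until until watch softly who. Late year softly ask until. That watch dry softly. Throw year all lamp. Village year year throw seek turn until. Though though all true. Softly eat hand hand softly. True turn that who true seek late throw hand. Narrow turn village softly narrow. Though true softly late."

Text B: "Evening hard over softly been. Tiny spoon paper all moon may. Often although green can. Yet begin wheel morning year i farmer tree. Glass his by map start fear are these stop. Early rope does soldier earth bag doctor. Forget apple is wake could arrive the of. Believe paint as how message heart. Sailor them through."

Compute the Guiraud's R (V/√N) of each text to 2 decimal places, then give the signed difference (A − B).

-4.54

A: V=22, N=56, R=2.94
B: V=56, N=56, R=7.48
Difference = 2.94 − 7.48 = -4.54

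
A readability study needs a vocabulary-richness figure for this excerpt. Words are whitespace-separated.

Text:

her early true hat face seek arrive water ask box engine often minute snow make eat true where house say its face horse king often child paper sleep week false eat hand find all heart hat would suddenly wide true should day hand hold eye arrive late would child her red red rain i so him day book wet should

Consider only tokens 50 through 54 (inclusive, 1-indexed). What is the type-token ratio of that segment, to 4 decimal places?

0.8000

Segment tokens 50–54: her, red, red, rain, i
Segment N = 5, segment V = 4.
TTR = 4 / 5 = 0.8000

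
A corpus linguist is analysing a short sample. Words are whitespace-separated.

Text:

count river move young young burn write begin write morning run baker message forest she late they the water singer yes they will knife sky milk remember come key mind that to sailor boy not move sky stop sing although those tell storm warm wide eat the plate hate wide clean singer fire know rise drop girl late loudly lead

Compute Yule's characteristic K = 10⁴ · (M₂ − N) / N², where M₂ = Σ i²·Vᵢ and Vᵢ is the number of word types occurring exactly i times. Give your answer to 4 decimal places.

50.0000

Frequencies: move:2, young:2, write:2, late:2, they:2, the:2, singer:2, sky:2, wide:2, count:1, river:1, burn:1, begin:1, morning:1, run:1, baker:1, message:1, forest:1, she:1, water:1, … (31 more, each freq 1)
N = 60. Frequency spectrum: V_1=42, V_2=9
M₂ = 1²·42 + 2²·9 = 78
K = 10000 × (78 − 60) / 60² = 50.0000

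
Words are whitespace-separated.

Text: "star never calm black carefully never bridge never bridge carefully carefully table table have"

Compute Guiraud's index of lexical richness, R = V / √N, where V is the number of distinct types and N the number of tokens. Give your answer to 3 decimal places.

N = 14, V = 8.
√N = 3.741657
R = 8 / 3.741657 = 2.138

2.138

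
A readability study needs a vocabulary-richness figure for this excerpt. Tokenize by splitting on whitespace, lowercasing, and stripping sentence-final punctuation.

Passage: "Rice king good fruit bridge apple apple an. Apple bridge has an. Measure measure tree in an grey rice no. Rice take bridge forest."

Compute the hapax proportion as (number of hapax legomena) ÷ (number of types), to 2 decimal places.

Frequencies: rice:3, bridge:3, apple:3, an:3, measure:2, king:1, good:1, fruit:1, has:1, tree:1, in:1, grey:1, no:1, take:1, forest:1
Hapax count = 10; type count = 15.
Ratio = 10 / 15 = 0.67

0.67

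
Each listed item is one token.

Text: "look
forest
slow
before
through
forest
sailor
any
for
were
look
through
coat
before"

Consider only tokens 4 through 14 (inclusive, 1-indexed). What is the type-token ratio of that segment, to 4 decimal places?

Segment tokens 4–14: before, through, forest, sailor, any, for, were, look, through, coat, before
Segment N = 11, segment V = 9.
TTR = 9 / 11 = 0.8182

0.8182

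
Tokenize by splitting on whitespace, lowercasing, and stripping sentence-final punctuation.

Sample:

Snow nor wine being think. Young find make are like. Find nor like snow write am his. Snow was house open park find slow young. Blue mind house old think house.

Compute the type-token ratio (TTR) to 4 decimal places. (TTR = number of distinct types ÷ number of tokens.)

0.6774

N = 31 tokens, V = 21 types.
TTR = V / N = 21 / 31 = 0.6774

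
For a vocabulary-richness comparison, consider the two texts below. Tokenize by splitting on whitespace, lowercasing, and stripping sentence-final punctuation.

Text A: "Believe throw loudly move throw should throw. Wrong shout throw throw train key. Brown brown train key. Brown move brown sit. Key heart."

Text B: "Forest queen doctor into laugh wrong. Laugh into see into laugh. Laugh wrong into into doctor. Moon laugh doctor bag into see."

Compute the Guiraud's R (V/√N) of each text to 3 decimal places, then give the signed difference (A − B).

A: V=12, N=23, R=2.502
B: V=9, N=22, R=1.919
Difference = 2.502 − 1.919 = 0.583

0.583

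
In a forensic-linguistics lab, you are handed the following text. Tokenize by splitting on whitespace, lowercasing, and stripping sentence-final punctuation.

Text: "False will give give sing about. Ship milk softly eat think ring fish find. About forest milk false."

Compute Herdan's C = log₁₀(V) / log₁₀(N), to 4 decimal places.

N = 18, V = 14.
log₁₀(V) = 1.146128, log₁₀(N) = 1.255273
C = 1.146128 / 1.255273 = 0.9131

0.9131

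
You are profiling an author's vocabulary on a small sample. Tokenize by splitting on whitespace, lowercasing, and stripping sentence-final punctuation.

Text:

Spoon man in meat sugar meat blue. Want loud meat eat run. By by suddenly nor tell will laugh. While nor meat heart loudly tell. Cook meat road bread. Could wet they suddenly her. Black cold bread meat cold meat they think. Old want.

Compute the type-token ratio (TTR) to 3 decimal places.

0.682

N = 44 tokens, V = 30 types.
TTR = V / N = 30 / 44 = 0.682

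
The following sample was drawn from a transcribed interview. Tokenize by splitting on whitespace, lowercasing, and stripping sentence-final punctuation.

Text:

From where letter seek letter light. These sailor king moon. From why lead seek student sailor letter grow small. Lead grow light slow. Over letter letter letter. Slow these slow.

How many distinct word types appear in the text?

16

Distinct types: {from, grow, king, lead, letter, light, moon, over, sailor, seek, slow, small, student, these, where, why}
V = 16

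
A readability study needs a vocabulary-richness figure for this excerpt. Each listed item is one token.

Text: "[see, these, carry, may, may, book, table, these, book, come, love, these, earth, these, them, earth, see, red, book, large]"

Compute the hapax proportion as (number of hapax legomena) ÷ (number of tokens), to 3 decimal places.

Frequencies: these:4, book:3, see:2, may:2, earth:2, carry:1, table:1, come:1, love:1, them:1, red:1, large:1
Hapax count = 7; token count = 20.
Ratio = 7 / 20 = 0.350

0.350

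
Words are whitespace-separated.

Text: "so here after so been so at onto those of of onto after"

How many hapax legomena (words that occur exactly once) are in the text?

Frequencies: so:3, after:2, onto:2, of:2, here:1, been:1, at:1, those:1
Hapax (freq=1): at, been, here, those

4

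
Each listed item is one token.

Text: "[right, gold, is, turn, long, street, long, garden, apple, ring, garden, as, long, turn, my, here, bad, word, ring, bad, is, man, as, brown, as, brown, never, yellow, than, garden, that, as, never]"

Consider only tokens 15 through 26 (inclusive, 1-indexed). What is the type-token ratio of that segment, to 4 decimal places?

Segment tokens 15–26: my, here, bad, word, ring, bad, is, man, as, brown, as, brown
Segment N = 12, segment V = 9.
TTR = 9 / 12 = 0.7500

0.7500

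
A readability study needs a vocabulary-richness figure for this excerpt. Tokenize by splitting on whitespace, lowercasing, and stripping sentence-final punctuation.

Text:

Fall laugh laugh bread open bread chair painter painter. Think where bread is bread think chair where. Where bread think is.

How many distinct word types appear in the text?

Distinct types: {bread, chair, fall, is, laugh, open, painter, think, where}
V = 9

9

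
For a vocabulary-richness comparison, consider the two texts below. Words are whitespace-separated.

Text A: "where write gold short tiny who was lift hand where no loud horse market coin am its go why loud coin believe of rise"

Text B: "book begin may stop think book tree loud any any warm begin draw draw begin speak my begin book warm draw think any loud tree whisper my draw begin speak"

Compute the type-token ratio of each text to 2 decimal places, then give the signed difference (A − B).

0.45

TTR(A) = 21/24 = 0.88
TTR(B) = 13/30 = 0.43
Difference = 0.88 − 0.43 = 0.45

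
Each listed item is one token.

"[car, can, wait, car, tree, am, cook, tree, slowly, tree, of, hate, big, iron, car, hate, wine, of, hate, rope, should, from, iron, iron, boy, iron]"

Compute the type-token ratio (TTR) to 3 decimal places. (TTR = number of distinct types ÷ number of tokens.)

N = 26 tokens, V = 16 types.
TTR = V / N = 16 / 26 = 0.615

0.615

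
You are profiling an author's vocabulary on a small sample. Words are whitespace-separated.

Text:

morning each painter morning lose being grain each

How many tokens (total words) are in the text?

Tokens: morning, each, painter, morning, lose, being, grain, each
N = 8

8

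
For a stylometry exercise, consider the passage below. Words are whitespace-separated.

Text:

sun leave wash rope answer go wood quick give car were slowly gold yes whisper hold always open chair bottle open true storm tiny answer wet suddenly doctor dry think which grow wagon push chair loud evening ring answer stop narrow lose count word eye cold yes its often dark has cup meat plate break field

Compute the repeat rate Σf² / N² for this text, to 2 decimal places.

Frequencies: answer:3, yes:2, open:2, chair:2, sun:1, leave:1, wash:1, rope:1, go:1, wood:1, quick:1, give:1, car:1, were:1, slowly:1, gold:1, whisper:1, hold:1, always:1, bottle:1, … (31 more, each freq 1)
Σf² = 68; N² = 3136
Repeat rate = 68 / 3136 = 0.02

0.02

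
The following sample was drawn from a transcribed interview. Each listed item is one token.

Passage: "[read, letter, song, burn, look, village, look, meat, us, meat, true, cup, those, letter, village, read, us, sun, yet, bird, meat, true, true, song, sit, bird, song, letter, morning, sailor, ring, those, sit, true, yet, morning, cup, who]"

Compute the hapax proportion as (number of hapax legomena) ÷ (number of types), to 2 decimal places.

Frequencies: true:4, letter:3, song:3, meat:3, read:2, look:2, village:2, us:2, cup:2, those:2, yet:2, bird:2, sit:2, morning:2, burn:1, sun:1, sailor:1, ring:1, who:1
Hapax count = 5; type count = 19.
Ratio = 5 / 19 = 0.26

0.26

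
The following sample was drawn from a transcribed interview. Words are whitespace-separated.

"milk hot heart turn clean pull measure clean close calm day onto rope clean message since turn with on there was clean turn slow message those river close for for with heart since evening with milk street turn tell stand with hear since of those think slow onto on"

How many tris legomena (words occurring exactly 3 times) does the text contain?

Frequencies: turn:4, clean:4, with:4, since:3, milk:2, heart:2, close:2, onto:2, message:2, on:2, slow:2, those:2, for:2, hot:1, pull:1, measure:1, calm:1, day:1, rope:1, there:1, … (9 more, each freq 1)
Words with frequency 3: since

1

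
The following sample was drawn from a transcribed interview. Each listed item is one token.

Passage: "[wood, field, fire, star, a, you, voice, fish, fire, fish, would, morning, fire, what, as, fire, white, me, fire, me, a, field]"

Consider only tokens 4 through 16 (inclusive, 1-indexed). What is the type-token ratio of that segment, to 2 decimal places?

Segment tokens 4–16: star, a, you, voice, fish, fire, fish, would, morning, fire, what, as, fire
Segment N = 13, segment V = 10.
TTR = 10 / 13 = 0.77

0.77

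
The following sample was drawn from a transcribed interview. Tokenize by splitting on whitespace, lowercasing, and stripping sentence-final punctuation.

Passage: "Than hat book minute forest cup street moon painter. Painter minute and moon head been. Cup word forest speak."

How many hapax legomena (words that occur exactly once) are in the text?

Frequencies: minute:2, forest:2, cup:2, moon:2, painter:2, than:1, hat:1, book:1, street:1, and:1, head:1, been:1, word:1, speak:1
Hapax (freq=1): and, been, book, hat, head, speak, street, than, word

9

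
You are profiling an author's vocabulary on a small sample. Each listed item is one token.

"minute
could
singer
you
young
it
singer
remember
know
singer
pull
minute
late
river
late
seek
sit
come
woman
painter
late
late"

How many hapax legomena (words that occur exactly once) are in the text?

13

Frequencies: late:4, singer:3, minute:2, could:1, you:1, young:1, it:1, remember:1, know:1, pull:1, river:1, seek:1, sit:1, come:1, woman:1, painter:1
Hapax (freq=1): come, could, it, know, painter, pull, remember, river, seek, sit, woman, you, young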